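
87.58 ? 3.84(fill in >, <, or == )>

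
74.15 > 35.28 True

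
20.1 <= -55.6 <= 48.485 False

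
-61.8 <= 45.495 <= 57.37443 True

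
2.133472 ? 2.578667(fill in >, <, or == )<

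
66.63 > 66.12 True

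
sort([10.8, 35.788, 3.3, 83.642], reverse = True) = [83.642, 35.788, 10.8, 3.3]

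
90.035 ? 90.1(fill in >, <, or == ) <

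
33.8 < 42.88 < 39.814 False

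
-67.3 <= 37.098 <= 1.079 False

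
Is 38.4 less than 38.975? Yes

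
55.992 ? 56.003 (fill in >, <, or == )<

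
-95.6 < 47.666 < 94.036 True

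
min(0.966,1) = 0.966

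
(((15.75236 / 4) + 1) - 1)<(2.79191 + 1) False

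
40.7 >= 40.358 True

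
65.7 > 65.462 True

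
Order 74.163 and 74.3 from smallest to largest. 74.163, 74.3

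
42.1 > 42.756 False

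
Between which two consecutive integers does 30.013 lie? 30 and 31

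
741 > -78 True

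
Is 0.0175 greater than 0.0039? Yes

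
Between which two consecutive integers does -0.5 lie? -1 and 0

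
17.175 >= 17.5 False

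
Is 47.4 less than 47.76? Yes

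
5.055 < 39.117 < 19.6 False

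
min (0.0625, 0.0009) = 0.0009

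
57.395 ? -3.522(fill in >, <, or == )>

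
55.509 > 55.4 True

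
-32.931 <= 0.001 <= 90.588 True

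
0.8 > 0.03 True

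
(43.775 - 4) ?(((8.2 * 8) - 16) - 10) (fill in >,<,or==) >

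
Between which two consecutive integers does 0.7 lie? 0 and 1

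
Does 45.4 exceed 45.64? No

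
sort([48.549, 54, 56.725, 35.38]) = [35.38, 48.549, 54, 56.725]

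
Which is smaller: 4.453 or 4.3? 4.3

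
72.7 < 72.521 False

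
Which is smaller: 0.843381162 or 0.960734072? 0.843381162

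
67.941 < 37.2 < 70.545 False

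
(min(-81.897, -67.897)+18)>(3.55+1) False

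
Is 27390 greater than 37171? No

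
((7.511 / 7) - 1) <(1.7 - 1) True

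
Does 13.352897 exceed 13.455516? No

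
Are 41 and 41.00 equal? Yes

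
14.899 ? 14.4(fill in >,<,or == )>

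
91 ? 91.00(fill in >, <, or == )==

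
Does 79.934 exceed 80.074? No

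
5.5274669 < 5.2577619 False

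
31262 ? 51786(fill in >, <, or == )<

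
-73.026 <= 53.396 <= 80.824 True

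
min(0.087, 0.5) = 0.087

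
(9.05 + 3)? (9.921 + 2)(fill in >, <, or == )>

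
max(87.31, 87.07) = 87.31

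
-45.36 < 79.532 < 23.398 False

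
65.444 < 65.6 True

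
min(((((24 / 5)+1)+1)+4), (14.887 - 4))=10.8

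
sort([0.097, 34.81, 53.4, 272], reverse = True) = [272, 53.4, 34.81, 0.097]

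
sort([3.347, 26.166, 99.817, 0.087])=[0.087, 3.347, 26.166, 99.817]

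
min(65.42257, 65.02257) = 65.02257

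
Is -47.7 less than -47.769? No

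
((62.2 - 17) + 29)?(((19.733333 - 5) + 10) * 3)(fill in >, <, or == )>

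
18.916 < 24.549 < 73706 True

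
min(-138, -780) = -780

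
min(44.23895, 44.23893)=44.23893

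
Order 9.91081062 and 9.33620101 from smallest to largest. 9.33620101, 9.91081062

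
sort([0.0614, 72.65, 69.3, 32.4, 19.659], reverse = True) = [72.65, 69.3, 32.4, 19.659, 0.0614]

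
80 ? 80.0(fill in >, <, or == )==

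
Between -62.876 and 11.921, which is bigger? 11.921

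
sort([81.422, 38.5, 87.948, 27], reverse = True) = [87.948, 81.422, 38.5, 27]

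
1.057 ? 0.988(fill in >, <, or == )>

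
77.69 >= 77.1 True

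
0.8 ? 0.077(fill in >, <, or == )>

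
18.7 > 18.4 True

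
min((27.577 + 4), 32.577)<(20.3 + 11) False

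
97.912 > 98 False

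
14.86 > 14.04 True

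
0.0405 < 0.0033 False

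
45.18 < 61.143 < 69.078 True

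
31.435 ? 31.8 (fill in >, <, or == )<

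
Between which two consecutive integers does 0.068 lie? 0 and 1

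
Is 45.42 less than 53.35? Yes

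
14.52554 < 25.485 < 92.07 True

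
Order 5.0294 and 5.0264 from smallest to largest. 5.0264, 5.0294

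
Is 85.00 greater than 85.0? No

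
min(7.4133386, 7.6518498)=7.4133386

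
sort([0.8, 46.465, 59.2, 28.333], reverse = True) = [59.2, 46.465, 28.333, 0.8]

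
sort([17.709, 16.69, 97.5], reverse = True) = [97.5, 17.709, 16.69]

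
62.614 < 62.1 False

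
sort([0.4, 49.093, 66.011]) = [0.4, 49.093, 66.011]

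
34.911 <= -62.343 False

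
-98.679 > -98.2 False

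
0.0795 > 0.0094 True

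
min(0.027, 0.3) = 0.027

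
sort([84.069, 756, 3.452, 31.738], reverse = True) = [756, 84.069, 31.738, 3.452]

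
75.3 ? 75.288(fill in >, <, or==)>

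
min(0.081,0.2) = 0.081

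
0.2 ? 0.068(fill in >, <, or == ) >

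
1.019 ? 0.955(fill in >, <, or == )>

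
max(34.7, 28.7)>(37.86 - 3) False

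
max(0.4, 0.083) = 0.4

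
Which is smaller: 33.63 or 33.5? 33.5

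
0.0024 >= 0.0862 False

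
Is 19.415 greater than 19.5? No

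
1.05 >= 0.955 True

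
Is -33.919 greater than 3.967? No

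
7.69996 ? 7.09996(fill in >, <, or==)>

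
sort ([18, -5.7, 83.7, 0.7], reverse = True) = [83.7, 18, 0.7, -5.7]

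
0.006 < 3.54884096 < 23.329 True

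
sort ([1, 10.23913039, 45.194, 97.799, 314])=[1, 10.23913039, 45.194, 97.799, 314]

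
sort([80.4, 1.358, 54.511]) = [1.358, 54.511, 80.4]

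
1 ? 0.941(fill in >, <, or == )>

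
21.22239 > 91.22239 False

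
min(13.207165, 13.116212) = 13.116212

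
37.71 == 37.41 False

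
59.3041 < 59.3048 True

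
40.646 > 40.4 True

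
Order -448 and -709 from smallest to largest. -709,-448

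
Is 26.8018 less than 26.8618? Yes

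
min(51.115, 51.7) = 51.115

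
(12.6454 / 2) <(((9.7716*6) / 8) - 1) True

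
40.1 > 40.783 False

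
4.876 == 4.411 False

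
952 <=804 False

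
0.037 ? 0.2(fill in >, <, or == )<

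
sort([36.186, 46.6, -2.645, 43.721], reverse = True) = [46.6, 43.721, 36.186, -2.645]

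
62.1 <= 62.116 True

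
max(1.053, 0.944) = 1.053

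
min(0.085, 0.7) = 0.085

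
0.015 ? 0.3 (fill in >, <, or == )<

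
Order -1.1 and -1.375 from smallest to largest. -1.375, -1.1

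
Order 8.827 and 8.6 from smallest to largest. 8.6, 8.827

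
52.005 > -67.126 True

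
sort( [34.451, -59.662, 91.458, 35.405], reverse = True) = [91.458, 35.405, 34.451, -59.662]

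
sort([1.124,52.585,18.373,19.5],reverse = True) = [52.585,19.5,18.373,1.124]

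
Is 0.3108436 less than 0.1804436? No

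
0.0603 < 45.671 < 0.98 False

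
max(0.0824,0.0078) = 0.0824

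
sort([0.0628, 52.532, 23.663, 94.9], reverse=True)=[94.9, 52.532, 23.663, 0.0628]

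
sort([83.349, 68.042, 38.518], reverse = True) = [83.349, 68.042, 38.518]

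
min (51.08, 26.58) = 26.58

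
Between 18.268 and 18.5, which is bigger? 18.5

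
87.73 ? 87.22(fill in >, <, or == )>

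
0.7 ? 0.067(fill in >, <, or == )>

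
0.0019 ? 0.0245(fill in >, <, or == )<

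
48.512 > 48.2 True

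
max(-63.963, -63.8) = -63.8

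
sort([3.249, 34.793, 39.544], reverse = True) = [39.544, 34.793, 3.249]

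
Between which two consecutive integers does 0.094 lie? 0 and 1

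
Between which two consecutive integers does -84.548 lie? -85 and -84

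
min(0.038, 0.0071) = 0.0071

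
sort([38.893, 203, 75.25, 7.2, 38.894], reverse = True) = [203, 75.25, 38.894, 38.893, 7.2]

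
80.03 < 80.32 True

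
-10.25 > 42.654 False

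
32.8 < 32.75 False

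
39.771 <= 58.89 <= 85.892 True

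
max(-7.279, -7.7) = -7.279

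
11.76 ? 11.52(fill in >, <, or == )>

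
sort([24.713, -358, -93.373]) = [-358, -93.373, 24.713]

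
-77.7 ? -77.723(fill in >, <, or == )>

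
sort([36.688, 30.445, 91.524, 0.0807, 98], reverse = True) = [98, 91.524, 36.688, 30.445, 0.0807]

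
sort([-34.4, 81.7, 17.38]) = [-34.4, 17.38, 81.7]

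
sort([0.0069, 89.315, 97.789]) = [0.0069, 89.315, 97.789]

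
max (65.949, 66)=66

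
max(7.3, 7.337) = 7.337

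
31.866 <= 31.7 False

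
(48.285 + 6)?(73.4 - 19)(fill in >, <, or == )<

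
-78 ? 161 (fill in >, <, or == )<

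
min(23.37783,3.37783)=3.37783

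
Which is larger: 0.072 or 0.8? 0.8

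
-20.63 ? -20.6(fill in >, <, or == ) <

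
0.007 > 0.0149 False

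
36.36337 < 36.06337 False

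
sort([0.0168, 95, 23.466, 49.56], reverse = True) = [95, 49.56, 23.466, 0.0168]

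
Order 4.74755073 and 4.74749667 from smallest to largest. 4.74749667, 4.74755073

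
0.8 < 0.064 False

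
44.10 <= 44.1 True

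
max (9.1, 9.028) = 9.1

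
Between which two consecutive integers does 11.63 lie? 11 and 12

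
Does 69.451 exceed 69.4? Yes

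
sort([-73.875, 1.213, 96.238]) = [-73.875, 1.213, 96.238]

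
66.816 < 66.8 False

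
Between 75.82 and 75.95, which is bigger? 75.95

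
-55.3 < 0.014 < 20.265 True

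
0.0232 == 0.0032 False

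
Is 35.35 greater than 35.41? No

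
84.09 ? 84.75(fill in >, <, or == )<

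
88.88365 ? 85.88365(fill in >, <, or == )>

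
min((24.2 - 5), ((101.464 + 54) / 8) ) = 19.2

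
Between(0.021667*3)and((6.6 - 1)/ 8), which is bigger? ((6.6 - 1)/ 8)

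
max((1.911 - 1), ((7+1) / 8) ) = 1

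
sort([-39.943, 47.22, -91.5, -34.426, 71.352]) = [-91.5, -39.943, -34.426, 47.22, 71.352]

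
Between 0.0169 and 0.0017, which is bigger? 0.0169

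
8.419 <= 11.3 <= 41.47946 True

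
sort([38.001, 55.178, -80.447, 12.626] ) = [-80.447, 12.626, 38.001, 55.178]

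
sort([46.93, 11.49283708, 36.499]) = [11.49283708, 36.499, 46.93]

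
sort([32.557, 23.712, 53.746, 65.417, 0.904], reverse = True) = [65.417, 53.746, 32.557, 23.712, 0.904]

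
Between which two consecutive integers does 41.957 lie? 41 and 42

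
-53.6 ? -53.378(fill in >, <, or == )<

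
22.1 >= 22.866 False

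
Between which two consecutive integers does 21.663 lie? 21 and 22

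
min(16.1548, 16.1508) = 16.1508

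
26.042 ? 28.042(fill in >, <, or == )<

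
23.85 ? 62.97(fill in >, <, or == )<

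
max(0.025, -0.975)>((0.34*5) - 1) False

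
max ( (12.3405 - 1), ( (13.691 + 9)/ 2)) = 11.3455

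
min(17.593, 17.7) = 17.593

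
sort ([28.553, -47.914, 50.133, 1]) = [-47.914, 1, 28.553, 50.133]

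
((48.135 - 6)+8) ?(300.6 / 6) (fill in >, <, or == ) >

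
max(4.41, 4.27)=4.41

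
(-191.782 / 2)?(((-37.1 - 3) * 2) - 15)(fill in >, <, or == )<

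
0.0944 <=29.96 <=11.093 False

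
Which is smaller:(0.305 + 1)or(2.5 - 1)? (0.305 + 1)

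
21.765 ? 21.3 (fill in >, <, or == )>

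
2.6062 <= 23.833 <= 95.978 True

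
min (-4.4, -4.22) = -4.4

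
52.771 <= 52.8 True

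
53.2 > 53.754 False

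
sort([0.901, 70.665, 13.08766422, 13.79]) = [0.901, 13.08766422, 13.79, 70.665]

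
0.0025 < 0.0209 True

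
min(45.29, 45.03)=45.03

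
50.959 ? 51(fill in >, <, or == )<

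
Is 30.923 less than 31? Yes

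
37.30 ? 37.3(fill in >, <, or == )==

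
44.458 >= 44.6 False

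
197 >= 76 True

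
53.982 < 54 True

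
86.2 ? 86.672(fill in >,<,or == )<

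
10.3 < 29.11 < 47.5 True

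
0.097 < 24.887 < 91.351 True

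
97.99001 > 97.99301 False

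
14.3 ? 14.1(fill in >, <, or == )>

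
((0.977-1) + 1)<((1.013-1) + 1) True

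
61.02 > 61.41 False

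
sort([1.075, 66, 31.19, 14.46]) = [1.075, 14.46, 31.19, 66]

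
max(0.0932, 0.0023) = 0.0932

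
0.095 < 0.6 True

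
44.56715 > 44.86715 False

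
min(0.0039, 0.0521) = 0.0039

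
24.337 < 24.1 False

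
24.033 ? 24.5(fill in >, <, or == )<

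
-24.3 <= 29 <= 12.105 False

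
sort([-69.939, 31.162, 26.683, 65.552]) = [-69.939, 26.683, 31.162, 65.552]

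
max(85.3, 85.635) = 85.635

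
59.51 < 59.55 True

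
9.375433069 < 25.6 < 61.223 True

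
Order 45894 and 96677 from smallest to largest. 45894, 96677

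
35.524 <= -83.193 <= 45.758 False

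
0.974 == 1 False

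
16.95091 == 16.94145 False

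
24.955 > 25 False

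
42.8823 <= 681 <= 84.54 False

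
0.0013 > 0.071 False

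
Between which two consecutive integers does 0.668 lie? 0 and 1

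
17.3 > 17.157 True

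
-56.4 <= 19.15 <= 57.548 True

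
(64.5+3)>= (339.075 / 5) False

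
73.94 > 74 False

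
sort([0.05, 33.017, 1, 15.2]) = [0.05, 1, 15.2, 33.017]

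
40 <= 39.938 False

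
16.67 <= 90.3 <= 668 True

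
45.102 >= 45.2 False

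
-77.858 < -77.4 True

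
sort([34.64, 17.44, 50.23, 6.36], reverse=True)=[50.23, 34.64, 17.44, 6.36]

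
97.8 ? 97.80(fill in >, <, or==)==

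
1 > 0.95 True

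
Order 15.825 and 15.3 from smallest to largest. 15.3, 15.825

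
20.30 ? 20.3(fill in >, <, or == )==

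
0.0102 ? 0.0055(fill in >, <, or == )>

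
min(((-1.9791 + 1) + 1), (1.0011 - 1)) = 0.0011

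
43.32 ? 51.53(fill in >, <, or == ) <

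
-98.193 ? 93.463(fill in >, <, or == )<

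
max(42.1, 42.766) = 42.766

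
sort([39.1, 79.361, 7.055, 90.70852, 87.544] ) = [7.055, 39.1, 79.361, 87.544, 90.70852]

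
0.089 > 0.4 False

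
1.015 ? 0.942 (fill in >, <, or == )>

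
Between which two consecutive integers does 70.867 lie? 70 and 71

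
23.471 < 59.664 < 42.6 False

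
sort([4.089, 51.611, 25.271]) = [4.089, 25.271, 51.611]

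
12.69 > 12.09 True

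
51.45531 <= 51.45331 False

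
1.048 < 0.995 False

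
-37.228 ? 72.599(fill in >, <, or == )<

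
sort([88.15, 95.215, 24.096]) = [24.096, 88.15, 95.215]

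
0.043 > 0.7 False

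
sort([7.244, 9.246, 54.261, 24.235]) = [7.244, 9.246, 24.235, 54.261]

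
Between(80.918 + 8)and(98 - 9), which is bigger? (98 - 9)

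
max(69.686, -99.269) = 69.686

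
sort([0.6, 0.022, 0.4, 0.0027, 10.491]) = [0.0027, 0.022, 0.4, 0.6, 10.491]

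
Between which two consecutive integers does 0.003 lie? 0 and 1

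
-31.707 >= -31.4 False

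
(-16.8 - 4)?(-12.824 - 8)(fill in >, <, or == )>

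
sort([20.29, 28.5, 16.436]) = [16.436, 20.29, 28.5]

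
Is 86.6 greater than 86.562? Yes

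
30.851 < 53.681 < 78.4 True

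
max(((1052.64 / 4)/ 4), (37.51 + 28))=65.79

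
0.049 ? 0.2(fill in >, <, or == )<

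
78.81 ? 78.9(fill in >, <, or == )<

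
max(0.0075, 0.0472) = 0.0472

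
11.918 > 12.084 False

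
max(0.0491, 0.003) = 0.0491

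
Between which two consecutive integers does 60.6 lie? 60 and 61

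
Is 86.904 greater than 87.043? No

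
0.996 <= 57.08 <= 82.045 True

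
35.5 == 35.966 False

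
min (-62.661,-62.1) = -62.661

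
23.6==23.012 False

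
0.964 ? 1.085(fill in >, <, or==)<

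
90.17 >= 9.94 True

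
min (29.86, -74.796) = -74.796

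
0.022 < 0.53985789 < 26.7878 True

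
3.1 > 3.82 False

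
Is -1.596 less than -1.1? Yes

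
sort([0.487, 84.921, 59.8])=[0.487, 59.8, 84.921]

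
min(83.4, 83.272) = 83.272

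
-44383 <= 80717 True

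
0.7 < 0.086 False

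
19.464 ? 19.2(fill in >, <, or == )>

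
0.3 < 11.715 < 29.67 True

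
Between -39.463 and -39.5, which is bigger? -39.463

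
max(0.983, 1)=1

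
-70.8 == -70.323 False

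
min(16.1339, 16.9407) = 16.1339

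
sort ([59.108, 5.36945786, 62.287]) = [5.36945786, 59.108, 62.287]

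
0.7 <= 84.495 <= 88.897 True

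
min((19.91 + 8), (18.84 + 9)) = 27.84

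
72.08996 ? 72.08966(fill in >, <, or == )>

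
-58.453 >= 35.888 False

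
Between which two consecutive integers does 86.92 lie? 86 and 87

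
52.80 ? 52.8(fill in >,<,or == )==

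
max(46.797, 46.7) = 46.797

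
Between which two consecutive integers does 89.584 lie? 89 and 90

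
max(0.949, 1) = 1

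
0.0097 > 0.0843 False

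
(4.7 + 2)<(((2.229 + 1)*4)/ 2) False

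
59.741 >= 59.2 True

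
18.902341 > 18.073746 True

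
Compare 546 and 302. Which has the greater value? 546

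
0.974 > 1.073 False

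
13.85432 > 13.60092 True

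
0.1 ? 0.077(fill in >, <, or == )>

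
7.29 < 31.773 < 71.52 True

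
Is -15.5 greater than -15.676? Yes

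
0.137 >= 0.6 False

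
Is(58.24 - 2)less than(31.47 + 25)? Yes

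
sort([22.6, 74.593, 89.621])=[22.6, 74.593, 89.621]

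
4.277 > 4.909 False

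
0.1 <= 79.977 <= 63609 True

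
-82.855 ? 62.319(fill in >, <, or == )<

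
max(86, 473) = 473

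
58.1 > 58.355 False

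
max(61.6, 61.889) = 61.889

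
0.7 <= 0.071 False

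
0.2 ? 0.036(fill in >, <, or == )>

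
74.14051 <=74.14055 True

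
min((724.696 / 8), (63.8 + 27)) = 90.587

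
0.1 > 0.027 True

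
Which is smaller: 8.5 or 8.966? 8.5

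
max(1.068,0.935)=1.068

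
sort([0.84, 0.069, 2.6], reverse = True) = [2.6, 0.84, 0.069]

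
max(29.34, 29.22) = 29.34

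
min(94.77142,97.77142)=94.77142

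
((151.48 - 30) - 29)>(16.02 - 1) True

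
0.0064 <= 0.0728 True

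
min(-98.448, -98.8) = -98.8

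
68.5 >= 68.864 False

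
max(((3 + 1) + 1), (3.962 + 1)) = 5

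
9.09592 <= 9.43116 True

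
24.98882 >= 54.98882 False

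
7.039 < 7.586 True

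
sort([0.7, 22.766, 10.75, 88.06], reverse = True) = [88.06, 22.766, 10.75, 0.7]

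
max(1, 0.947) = 1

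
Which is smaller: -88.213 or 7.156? -88.213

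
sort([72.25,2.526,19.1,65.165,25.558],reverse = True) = [72.25,65.165,25.558,19.1,2.526]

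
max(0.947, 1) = 1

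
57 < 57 False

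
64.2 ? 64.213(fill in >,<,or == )<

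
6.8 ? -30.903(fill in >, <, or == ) >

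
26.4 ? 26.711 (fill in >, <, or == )<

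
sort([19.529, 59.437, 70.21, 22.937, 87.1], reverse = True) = [87.1, 70.21, 59.437, 22.937, 19.529]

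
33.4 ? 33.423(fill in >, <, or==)<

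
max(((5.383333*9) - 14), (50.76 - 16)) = 34.76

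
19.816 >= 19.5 True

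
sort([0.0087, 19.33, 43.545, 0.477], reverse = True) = [43.545, 19.33, 0.477, 0.0087]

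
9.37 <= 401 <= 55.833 False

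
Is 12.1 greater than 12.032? Yes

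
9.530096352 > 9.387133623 True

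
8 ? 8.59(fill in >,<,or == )<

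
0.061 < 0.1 True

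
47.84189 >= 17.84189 True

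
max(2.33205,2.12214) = 2.33205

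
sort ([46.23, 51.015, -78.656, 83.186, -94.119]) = [-94.119, -78.656, 46.23, 51.015, 83.186]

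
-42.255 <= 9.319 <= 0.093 False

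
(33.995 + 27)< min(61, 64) True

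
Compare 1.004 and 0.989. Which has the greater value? 1.004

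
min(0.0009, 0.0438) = 0.0009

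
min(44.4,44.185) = 44.185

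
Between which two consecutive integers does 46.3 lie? 46 and 47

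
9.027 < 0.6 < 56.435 False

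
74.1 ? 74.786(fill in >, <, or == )<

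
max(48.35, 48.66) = 48.66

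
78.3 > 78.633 False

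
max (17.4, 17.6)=17.6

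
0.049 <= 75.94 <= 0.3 False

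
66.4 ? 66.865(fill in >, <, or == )<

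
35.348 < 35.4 True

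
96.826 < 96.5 False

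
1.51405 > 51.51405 False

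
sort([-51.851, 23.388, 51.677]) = [-51.851, 23.388, 51.677]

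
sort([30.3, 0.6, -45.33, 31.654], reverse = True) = [31.654, 30.3, 0.6, -45.33]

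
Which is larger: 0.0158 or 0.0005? 0.0158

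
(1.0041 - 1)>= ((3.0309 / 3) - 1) False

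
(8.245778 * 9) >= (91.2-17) True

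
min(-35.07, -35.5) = -35.5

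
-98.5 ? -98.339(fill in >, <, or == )<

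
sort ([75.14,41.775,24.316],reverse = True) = [75.14,41.775,24.316]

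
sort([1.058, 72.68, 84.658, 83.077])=[1.058, 72.68, 83.077, 84.658]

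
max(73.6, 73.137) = 73.6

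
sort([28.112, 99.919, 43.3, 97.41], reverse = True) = [99.919, 97.41, 43.3, 28.112]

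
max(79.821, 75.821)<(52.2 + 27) False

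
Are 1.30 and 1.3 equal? Yes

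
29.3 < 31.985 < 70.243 True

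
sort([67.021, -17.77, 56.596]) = [-17.77, 56.596, 67.021]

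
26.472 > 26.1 True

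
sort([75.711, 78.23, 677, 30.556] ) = [30.556, 75.711, 78.23, 677]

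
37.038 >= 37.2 False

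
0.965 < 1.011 True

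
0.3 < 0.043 False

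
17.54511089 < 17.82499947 True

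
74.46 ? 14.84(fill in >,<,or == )>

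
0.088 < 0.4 True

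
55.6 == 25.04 False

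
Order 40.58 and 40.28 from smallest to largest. 40.28, 40.58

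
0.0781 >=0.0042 True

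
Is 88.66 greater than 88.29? Yes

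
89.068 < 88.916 False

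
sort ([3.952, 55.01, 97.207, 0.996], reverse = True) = [97.207, 55.01, 3.952, 0.996]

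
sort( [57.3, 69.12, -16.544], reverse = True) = [69.12, 57.3, -16.544]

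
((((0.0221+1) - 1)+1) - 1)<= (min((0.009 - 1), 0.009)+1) False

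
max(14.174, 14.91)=14.91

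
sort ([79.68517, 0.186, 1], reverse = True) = [79.68517, 1, 0.186]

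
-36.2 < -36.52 False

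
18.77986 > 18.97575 False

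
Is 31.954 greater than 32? No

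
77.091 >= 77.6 False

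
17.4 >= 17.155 True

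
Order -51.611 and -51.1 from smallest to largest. -51.611, -51.1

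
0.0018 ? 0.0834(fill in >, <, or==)<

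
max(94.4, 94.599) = 94.599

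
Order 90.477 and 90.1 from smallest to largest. 90.1, 90.477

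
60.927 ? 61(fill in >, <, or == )<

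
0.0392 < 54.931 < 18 False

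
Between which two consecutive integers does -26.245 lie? -27 and -26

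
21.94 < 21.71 False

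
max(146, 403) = 403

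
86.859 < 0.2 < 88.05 False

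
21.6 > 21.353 True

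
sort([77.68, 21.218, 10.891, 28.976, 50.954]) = [10.891, 21.218, 28.976, 50.954, 77.68]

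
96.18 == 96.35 False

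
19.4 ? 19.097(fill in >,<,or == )>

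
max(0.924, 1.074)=1.074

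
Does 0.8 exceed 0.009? Yes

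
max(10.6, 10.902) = 10.902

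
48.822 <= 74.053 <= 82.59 True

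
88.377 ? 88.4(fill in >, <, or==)<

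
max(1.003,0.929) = 1.003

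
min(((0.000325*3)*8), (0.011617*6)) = 0.0078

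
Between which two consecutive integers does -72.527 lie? -73 and -72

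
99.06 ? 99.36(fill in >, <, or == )<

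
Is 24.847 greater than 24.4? Yes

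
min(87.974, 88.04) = 87.974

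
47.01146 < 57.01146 True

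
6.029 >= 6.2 False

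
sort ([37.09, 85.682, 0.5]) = [0.5, 37.09, 85.682]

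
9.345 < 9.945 True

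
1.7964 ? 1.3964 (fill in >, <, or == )>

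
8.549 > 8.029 True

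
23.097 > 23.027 True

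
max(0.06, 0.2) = 0.2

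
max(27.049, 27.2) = 27.2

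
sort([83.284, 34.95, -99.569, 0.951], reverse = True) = [83.284, 34.95, 0.951, -99.569]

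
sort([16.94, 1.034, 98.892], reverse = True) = [98.892, 16.94, 1.034]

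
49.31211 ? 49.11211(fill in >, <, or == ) >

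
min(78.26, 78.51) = 78.26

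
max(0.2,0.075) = 0.2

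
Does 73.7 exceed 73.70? No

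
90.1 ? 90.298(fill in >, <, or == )<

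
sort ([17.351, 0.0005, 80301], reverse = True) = [80301, 17.351, 0.0005]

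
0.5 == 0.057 False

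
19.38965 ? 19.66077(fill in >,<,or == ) <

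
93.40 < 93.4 False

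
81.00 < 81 False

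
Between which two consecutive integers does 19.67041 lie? 19 and 20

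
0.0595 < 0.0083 False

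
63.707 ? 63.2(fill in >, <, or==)>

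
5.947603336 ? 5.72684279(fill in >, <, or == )>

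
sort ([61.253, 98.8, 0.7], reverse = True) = [98.8, 61.253, 0.7]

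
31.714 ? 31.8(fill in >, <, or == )<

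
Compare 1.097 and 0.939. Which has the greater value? 1.097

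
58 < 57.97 False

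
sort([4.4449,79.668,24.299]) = [4.4449,24.299,79.668]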